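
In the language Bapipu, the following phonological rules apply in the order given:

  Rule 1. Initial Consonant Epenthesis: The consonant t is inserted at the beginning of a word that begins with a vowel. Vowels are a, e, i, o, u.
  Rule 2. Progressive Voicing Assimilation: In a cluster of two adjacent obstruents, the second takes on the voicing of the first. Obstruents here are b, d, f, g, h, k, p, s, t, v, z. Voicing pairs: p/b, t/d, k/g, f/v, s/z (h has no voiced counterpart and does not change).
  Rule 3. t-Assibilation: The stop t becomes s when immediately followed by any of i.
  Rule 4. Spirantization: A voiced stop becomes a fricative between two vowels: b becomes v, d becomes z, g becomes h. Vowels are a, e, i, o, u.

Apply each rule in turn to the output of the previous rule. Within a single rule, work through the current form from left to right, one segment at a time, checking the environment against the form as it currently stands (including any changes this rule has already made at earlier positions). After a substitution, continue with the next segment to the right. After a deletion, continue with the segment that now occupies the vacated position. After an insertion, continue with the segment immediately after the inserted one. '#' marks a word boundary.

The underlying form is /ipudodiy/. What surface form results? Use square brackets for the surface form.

Rule 1 Initial Consonant Epenthesis: [ipudodiy] → [tipudodiy]
Rule 2 Progressive Voicing Assimilation: no change — [tipudodiy]
Rule 3 t-Assibilation: [tipudodiy] → [sipudodiy]
Rule 4 Spirantization: [sipudodiy] → [sipuzoziy]

[sipuzoziy]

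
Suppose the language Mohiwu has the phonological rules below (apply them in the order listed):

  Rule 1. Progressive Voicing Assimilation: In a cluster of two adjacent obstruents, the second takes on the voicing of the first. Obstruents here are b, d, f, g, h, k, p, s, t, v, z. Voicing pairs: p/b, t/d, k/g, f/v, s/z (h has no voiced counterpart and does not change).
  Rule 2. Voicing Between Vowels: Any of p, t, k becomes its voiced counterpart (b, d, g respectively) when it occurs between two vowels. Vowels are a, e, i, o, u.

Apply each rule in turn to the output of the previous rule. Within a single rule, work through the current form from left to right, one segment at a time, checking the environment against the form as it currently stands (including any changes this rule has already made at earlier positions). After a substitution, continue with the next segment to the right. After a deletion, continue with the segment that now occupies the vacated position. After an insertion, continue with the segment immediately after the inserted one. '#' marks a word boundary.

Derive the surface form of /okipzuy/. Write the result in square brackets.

[ogipsuy]

Rule 1 Progressive Voicing Assimilation: [okipzuy] → [okipsuy]
Rule 2 Voicing Between Vowels: [okipsuy] → [ogipsuy]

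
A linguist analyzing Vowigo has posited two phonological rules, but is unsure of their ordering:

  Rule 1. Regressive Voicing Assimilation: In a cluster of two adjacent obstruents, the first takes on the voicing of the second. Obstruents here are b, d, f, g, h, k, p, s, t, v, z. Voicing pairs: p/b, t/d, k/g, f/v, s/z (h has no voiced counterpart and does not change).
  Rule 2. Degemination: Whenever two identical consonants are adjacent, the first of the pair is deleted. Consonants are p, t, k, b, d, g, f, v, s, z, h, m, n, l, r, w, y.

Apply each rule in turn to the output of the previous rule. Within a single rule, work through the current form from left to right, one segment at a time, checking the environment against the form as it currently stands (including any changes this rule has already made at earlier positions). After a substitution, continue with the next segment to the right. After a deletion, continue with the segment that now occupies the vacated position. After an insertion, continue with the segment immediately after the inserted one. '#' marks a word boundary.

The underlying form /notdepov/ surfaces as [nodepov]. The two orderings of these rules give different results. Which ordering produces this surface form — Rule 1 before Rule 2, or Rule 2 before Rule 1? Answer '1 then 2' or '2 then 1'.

1 then 2

Order 1 then 2:
  1 Regressive Voicing Assimilation: [notdepov] → [noddepov]
  2 Degemination: [noddepov] → [nodepov]
  result: [nodepov]
Order 2 then 1:
  2 Degemination: no change — [notdepov]
  1 Regressive Voicing Assimilation: [notdepov] → [noddepov]
  result: [noddepov]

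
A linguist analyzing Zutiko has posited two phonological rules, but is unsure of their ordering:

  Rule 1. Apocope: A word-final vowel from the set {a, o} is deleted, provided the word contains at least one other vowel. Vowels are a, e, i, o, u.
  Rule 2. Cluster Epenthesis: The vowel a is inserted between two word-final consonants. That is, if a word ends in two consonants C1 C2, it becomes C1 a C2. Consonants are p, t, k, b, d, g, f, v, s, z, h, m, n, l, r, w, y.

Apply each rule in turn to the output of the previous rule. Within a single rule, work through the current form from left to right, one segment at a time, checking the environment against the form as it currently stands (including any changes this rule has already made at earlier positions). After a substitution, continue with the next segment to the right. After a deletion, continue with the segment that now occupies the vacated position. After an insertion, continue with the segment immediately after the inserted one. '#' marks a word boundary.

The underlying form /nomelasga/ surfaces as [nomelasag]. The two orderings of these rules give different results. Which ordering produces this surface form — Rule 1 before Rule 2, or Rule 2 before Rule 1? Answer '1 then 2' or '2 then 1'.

1 then 2

Order 1 then 2:
  1 Apocope: [nomelasga] → [nomelasg]
  2 Cluster Epenthesis: [nomelasg] → [nomelasag]
  result: [nomelasag]
Order 2 then 1:
  2 Cluster Epenthesis: no change — [nomelasga]
  1 Apocope: [nomelasga] → [nomelasg]
  result: [nomelasg]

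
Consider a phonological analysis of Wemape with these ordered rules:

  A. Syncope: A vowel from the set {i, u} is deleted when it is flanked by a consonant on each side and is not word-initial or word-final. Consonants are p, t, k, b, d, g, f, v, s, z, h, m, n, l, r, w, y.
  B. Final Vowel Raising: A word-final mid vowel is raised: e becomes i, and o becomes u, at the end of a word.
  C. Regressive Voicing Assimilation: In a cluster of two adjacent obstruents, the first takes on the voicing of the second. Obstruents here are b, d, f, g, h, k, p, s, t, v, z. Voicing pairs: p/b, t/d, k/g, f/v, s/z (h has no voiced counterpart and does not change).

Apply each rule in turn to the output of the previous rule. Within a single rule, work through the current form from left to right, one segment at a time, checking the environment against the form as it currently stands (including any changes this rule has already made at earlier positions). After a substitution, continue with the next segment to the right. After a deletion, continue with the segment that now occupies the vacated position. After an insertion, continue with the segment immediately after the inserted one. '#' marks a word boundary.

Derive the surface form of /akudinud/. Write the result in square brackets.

A Syncope: [akudinud] → [akdnd]
B Final Vowel Raising: no change — [akdnd]
C Regressive Voicing Assimilation: [akdnd] → [agdnd]

[agdnd]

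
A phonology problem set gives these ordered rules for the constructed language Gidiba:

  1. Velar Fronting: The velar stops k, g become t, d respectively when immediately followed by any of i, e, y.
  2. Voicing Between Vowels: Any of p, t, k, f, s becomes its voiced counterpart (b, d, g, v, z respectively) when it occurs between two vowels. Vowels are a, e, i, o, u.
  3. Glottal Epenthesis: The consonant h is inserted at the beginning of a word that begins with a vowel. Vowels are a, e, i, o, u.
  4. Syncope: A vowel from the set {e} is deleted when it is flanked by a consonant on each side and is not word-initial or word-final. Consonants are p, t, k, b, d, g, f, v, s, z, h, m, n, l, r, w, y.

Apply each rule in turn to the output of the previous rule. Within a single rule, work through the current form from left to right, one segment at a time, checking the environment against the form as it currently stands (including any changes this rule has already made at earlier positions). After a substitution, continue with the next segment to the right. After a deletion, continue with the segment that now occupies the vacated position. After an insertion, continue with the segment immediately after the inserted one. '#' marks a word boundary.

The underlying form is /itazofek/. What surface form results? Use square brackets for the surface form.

1 Velar Fronting: no change — [itazofek]
2 Voicing Between Vowels: [itazofek] → [idazovek]
3 Glottal Epenthesis: [idazovek] → [hidazovek]
4 Syncope: [hidazovek] → [hidazovk]

[hidazovk]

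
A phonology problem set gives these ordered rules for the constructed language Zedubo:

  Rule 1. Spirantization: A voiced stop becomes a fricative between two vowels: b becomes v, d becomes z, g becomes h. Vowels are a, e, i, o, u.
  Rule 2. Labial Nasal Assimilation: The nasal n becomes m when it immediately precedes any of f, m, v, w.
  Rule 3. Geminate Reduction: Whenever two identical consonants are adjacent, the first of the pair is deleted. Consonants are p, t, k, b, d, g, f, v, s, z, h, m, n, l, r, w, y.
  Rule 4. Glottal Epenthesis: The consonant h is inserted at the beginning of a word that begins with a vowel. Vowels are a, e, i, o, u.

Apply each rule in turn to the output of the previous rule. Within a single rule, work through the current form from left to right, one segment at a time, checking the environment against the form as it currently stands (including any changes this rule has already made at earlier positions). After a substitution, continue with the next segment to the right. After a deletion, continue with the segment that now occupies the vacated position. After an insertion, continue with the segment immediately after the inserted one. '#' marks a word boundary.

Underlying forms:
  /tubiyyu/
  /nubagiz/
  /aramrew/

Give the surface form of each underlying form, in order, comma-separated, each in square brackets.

[tuviyu], [nuvahiz], [haramrew]

/tubiyyu/:
  Rule 1 Spirantization: [tubiyyu] → [tuviyyu]
  Rule 2 Labial Nasal Assimilation: no change — [tuviyyu]
  Rule 3 Geminate Reduction: [tuviyyu] → [tuviyu]
  Rule 4 Glottal Epenthesis: no change — [tuviyu]
/nubagiz/:
  Rule 1 Spirantization: [nubagiz] → [nuvahiz]
  Rule 2 Labial Nasal Assimilation: no change — [nuvahiz]
  Rule 3 Geminate Reduction: no change — [nuvahiz]
  Rule 4 Glottal Epenthesis: no change — [nuvahiz]
/aramrew/:
  Rule 1 Spirantization: no change — [aramrew]
  Rule 2 Labial Nasal Assimilation: no change — [aramrew]
  Rule 3 Geminate Reduction: no change — [aramrew]
  Rule 4 Glottal Epenthesis: [aramrew] → [haramrew]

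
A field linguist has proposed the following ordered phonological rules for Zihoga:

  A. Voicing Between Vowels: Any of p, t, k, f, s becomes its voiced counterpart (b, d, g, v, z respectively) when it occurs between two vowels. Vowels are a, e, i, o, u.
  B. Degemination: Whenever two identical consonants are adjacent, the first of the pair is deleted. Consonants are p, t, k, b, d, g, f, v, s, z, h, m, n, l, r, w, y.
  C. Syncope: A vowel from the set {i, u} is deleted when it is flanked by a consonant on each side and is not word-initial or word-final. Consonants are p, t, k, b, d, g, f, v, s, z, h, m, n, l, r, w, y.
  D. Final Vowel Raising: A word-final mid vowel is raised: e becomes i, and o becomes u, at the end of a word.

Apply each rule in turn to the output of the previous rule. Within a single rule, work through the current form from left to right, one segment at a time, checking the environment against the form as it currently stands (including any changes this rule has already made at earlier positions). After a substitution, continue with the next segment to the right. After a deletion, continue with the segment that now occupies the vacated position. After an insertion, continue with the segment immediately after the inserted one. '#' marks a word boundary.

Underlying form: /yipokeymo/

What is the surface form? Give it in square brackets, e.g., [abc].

[ybogeymu]

A Voicing Between Vowels: [yipokeymo] → [yibogeymo]
B Degemination: no change — [yibogeymo]
C Syncope: [yibogeymo] → [ybogeymo]
D Final Vowel Raising: [ybogeymo] → [ybogeymu]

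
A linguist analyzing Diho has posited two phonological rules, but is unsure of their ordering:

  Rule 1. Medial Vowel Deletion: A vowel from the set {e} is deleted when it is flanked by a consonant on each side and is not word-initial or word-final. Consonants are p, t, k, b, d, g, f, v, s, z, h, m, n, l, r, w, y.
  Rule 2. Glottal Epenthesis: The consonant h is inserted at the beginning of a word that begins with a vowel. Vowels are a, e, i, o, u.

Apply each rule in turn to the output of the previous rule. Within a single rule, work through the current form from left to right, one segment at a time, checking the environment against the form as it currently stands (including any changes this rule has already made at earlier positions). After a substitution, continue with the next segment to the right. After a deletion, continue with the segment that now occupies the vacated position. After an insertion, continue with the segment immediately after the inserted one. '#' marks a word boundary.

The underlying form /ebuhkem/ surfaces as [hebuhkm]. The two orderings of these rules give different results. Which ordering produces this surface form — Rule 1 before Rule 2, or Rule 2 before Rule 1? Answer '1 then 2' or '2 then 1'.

Order 1 then 2:
  1 Medial Vowel Deletion: [ebuhkem] → [ebuhkm]
  2 Glottal Epenthesis: [ebuhkm] → [hebuhkm]
  result: [hebuhkm]
Order 2 then 1:
  2 Glottal Epenthesis: [ebuhkem] → [hebuhkem]
  1 Medial Vowel Deletion: [hebuhkem] → [hbuhkm]
  result: [hbuhkm]

1 then 2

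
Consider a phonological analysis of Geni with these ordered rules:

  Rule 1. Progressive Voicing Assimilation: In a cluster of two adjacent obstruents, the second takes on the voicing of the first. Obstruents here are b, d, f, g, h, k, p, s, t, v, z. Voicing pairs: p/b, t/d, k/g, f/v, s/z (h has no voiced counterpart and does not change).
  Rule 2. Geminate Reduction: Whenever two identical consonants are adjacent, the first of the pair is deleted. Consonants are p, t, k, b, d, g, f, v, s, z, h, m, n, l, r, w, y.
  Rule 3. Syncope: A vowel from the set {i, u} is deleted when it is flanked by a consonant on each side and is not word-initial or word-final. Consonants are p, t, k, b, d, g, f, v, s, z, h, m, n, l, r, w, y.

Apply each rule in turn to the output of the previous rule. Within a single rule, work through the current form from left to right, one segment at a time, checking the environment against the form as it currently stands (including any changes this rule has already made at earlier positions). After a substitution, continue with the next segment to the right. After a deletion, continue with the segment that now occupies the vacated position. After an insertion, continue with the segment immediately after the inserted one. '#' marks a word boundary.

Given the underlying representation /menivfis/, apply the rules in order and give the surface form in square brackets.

[menvs]

Rule 1 Progressive Voicing Assimilation: [menivfis] → [menivvis]
Rule 2 Geminate Reduction: [menivvis] → [menivis]
Rule 3 Syncope: [menivis] → [menvs]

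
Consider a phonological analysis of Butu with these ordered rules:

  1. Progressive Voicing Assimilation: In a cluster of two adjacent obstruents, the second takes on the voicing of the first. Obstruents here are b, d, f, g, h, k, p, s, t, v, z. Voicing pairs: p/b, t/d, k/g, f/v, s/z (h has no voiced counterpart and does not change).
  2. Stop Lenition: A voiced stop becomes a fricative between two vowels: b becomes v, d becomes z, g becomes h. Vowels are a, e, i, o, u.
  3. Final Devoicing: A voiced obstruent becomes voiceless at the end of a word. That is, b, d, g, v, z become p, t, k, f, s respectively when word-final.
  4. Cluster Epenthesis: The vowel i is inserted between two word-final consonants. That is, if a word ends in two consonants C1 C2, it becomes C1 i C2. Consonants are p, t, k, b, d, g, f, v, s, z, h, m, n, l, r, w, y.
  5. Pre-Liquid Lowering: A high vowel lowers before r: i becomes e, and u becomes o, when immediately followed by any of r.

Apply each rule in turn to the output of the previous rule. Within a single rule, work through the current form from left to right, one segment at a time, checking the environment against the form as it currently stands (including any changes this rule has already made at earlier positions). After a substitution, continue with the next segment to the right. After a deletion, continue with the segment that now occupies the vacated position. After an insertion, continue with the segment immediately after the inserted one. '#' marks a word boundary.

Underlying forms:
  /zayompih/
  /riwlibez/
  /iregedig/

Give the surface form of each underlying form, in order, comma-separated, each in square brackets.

/zayompih/:
  1 Progressive Voicing Assimilation: no change — [zayompih]
  2 Stop Lenition: no change — [zayompih]
  3 Final Devoicing: no change — [zayompih]
  4 Cluster Epenthesis: no change — [zayompih]
  5 Pre-Liquid Lowering: no change — [zayompih]
/riwlibez/:
  1 Progressive Voicing Assimilation: no change — [riwlibez]
  2 Stop Lenition: [riwlibez] → [riwlivez]
  3 Final Devoicing: [riwlivez] → [riwlives]
  4 Cluster Epenthesis: no change — [riwlives]
  5 Pre-Liquid Lowering: no change — [riwlives]
/iregedig/:
  1 Progressive Voicing Assimilation: no change — [iregedig]
  2 Stop Lenition: [iregedig] → [irehezig]
  3 Final Devoicing: [irehezig] → [irehezik]
  4 Cluster Epenthesis: no change — [irehezik]
  5 Pre-Liquid Lowering: [irehezik] → [erehezik]

[zayompih], [riwlives], [erehezik]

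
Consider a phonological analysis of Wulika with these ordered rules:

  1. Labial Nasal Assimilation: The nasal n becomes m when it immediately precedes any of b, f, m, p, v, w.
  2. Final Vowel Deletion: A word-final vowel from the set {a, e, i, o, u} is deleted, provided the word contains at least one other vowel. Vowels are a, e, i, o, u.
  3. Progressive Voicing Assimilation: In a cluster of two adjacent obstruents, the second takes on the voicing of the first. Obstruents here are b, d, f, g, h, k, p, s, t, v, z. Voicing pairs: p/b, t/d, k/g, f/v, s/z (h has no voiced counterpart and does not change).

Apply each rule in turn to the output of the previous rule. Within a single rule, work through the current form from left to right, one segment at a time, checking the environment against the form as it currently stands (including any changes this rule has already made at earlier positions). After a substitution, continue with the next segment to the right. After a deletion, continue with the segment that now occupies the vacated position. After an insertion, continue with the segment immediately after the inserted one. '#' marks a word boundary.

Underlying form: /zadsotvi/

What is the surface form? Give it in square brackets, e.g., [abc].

1 Labial Nasal Assimilation: no change — [zadsotvi]
2 Final Vowel Deletion: [zadsotvi] → [zadsotv]
3 Progressive Voicing Assimilation: [zadsotv] → [zadzotf]

[zadzotf]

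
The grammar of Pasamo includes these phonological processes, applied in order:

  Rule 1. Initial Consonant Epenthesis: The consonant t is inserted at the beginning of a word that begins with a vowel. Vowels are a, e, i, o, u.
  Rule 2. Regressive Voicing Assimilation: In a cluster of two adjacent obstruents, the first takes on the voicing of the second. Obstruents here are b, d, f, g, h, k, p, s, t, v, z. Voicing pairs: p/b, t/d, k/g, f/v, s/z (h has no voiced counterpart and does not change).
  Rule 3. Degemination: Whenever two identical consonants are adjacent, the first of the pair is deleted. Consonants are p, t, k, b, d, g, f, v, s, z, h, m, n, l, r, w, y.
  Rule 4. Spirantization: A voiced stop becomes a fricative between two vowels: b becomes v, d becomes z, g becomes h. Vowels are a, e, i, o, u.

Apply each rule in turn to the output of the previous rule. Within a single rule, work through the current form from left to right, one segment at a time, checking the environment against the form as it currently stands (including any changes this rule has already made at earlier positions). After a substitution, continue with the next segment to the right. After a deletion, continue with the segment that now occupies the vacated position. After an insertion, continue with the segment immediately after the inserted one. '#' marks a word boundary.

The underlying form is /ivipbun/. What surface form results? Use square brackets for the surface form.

[tivivun]

Rule 1 Initial Consonant Epenthesis: [ivipbun] → [tivipbun]
Rule 2 Regressive Voicing Assimilation: [tivipbun] → [tivibbun]
Rule 3 Degemination: [tivibbun] → [tivibun]
Rule 4 Spirantization: [tivibun] → [tivivun]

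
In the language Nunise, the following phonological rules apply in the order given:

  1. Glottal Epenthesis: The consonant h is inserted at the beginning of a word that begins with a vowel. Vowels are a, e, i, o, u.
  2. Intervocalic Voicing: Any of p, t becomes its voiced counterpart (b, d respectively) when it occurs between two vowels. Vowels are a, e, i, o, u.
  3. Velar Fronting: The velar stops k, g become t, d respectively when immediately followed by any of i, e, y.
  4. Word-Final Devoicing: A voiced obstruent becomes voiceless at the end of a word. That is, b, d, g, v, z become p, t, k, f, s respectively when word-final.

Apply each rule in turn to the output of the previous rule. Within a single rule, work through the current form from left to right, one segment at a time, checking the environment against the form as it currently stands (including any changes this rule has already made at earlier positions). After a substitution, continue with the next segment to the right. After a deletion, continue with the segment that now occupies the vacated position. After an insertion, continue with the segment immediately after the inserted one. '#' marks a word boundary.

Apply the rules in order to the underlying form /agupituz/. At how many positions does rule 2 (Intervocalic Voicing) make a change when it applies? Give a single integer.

2

1 Glottal Epenthesis: [agupituz] → [hagupituz]
2 Intervocalic Voicing: [hagupituz] → [hagubiduz]
3 Velar Fronting: no change — [hagubiduz]
4 Word-Final Devoicing: [hagubiduz] → [hagubidus]
Rule 2 changed 2 position(s).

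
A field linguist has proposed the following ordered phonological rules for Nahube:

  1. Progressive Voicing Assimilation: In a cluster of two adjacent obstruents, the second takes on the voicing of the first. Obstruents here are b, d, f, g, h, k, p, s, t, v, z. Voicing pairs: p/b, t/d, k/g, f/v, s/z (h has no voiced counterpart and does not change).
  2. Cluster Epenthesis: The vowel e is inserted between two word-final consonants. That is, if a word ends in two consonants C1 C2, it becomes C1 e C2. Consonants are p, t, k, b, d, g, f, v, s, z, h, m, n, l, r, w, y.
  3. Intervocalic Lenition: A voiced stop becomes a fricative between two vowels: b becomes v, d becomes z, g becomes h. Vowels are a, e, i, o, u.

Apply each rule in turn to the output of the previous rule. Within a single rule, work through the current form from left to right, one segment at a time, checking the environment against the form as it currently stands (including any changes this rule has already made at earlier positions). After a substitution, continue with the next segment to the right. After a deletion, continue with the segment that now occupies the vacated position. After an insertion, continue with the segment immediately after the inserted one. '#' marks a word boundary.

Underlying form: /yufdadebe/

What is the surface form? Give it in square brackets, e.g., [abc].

1 Progressive Voicing Assimilation: [yufdadebe] → [yuftadebe]
2 Cluster Epenthesis: no change — [yuftadebe]
3 Intervocalic Lenition: [yuftadebe] → [yuftazeve]

[yuftazeve]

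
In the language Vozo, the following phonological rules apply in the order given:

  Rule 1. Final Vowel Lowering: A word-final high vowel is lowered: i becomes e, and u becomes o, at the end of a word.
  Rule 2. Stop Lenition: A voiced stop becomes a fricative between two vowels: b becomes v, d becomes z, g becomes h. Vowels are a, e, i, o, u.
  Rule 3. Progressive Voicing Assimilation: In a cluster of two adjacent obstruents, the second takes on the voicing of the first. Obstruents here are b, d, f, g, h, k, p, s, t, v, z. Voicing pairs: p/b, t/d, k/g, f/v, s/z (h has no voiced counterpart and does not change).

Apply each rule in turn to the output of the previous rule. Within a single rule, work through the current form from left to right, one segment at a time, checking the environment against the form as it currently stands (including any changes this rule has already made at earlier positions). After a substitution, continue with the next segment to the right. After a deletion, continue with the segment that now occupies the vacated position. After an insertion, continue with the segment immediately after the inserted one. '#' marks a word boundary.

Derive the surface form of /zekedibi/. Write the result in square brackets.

[zekezive]

Rule 1 Final Vowel Lowering: [zekedibi] → [zekedibe]
Rule 2 Stop Lenition: [zekedibe] → [zekezive]
Rule 3 Progressive Voicing Assimilation: no change — [zekezive]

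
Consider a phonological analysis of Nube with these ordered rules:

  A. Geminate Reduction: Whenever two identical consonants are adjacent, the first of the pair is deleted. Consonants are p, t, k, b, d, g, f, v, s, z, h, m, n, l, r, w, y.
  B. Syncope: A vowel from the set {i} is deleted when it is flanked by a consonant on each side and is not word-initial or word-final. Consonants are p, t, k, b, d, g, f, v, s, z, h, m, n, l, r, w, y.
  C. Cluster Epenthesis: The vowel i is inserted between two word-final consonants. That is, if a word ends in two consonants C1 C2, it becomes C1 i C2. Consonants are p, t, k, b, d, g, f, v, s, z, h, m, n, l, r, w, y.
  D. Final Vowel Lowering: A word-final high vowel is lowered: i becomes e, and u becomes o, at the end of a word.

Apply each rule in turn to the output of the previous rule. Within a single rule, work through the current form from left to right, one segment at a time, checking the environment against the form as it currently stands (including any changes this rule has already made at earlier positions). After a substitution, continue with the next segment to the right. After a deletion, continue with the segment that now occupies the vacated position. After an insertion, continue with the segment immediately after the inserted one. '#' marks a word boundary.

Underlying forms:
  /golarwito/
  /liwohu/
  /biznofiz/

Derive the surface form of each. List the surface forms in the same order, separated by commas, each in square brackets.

[golarwto], [lwoho], [bznofiz]

/golarwito/:
  A Geminate Reduction: no change — [golarwito]
  B Syncope: [golarwito] → [golarwto]
  C Cluster Epenthesis: no change — [golarwto]
  D Final Vowel Lowering: no change — [golarwto]
/liwohu/:
  A Geminate Reduction: no change — [liwohu]
  B Syncope: [liwohu] → [lwohu]
  C Cluster Epenthesis: no change — [lwohu]
  D Final Vowel Lowering: [lwohu] → [lwoho]
/biznofiz/:
  A Geminate Reduction: no change — [biznofiz]
  B Syncope: [biznofiz] → [bznofz]
  C Cluster Epenthesis: [bznofz] → [bznofiz]
  D Final Vowel Lowering: no change — [bznofiz]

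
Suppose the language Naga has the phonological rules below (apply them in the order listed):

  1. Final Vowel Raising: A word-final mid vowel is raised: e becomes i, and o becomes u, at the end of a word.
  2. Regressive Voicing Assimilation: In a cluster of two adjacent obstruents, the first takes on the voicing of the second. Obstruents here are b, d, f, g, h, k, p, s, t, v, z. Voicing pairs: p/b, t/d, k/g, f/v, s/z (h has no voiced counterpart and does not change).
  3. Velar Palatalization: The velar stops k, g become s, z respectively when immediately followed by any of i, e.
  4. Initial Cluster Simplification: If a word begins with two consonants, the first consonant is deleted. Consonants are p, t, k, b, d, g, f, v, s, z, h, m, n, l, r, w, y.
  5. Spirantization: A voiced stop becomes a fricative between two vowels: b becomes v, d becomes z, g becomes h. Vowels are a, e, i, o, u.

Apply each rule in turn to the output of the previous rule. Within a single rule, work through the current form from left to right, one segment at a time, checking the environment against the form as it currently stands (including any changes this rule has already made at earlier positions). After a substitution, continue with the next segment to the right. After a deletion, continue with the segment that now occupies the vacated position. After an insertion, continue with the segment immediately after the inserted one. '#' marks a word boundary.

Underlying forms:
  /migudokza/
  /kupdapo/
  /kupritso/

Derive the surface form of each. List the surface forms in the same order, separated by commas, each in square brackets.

[mihuzogza], [kubdapu], [kupritsu]

/migudokza/:
  1 Final Vowel Raising: no change — [migudokza]
  2 Regressive Voicing Assimilation: [migudokza] → [migudogza]
  3 Velar Palatalization: no change — [migudogza]
  4 Initial Cluster Simplification: no change — [migudogza]
  5 Spirantization: [migudogza] → [mihuzogza]
/kupdapo/:
  1 Final Vowel Raising: [kupdapo] → [kupdapu]
  2 Regressive Voicing Assimilation: [kupdapu] → [kubdapu]
  3 Velar Palatalization: no change — [kubdapu]
  4 Initial Cluster Simplification: no change — [kubdapu]
  5 Spirantization: no change — [kubdapu]
/kupritso/:
  1 Final Vowel Raising: [kupritso] → [kupritsu]
  2 Regressive Voicing Assimilation: no change — [kupritsu]
  3 Velar Palatalization: no change — [kupritsu]
  4 Initial Cluster Simplification: no change — [kupritsu]
  5 Spirantization: no change — [kupritsu]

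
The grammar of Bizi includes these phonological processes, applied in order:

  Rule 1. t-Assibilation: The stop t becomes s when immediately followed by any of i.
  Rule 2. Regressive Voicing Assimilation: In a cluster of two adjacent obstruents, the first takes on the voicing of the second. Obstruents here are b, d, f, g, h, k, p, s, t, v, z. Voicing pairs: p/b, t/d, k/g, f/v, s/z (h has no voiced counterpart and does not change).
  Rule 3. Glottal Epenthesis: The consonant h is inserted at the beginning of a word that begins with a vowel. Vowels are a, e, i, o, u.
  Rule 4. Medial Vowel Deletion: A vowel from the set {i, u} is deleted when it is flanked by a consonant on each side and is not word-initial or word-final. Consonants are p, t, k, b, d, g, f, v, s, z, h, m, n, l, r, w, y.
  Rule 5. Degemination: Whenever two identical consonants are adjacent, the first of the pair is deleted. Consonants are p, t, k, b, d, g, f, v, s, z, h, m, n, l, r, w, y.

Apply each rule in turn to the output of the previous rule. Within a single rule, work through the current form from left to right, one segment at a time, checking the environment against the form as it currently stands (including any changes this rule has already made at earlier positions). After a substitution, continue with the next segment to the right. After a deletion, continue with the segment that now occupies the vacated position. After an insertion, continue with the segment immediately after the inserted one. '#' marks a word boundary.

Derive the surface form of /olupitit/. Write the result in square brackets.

[holpst]

Rule 1 t-Assibilation: [olupitit] → [olupisit]
Rule 2 Regressive Voicing Assimilation: no change — [olupisit]
Rule 3 Glottal Epenthesis: [olupisit] → [holupisit]
Rule 4 Medial Vowel Deletion: [holupisit] → [holpst]
Rule 5 Degemination: no change — [holpst]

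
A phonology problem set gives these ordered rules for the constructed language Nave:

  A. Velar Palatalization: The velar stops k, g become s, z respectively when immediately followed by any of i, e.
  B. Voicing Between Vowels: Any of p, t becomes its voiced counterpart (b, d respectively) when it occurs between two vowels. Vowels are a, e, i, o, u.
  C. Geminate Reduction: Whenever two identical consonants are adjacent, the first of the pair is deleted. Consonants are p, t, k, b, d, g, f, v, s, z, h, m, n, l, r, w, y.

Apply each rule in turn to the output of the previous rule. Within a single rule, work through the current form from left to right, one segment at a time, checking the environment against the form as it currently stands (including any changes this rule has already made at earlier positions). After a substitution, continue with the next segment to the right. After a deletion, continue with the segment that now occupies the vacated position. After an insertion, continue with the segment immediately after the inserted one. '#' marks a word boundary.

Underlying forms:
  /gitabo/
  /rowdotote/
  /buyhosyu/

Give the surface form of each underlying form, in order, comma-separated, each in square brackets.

[zidabo], [rowdodode], [buyhosyu]

/gitabo/:
  A Velar Palatalization: [gitabo] → [zitabo]
  B Voicing Between Vowels: [zitabo] → [zidabo]
  C Geminate Reduction: no change — [zidabo]
/rowdotote/:
  A Velar Palatalization: no change — [rowdotote]
  B Voicing Between Vowels: [rowdotote] → [rowdodode]
  C Geminate Reduction: no change — [rowdodode]
/buyhosyu/:
  A Velar Palatalization: no change — [buyhosyu]
  B Voicing Between Vowels: no change — [buyhosyu]
  C Geminate Reduction: no change — [buyhosyu]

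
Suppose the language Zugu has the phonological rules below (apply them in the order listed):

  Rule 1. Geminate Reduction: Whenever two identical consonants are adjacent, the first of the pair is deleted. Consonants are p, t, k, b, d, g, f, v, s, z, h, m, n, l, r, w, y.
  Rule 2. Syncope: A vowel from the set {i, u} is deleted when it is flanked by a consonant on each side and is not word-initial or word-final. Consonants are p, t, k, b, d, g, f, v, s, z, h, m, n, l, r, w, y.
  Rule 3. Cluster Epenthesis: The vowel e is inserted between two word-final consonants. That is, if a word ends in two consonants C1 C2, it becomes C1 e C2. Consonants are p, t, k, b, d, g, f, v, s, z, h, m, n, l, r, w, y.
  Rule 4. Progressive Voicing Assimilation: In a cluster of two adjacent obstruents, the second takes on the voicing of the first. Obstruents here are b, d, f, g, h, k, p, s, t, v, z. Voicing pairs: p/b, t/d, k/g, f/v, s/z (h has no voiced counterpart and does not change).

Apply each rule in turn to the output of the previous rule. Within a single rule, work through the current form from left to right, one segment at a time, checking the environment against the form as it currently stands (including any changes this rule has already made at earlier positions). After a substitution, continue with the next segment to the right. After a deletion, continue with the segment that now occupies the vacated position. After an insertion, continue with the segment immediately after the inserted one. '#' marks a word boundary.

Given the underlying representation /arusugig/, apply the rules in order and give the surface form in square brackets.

Rule 1 Geminate Reduction: no change — [arusugig]
Rule 2 Syncope: [arusugig] → [arsgg]
Rule 3 Cluster Epenthesis: [arsgg] → [arsgeg]
Rule 4 Progressive Voicing Assimilation: [arsgeg] → [arskeg]

[arskeg]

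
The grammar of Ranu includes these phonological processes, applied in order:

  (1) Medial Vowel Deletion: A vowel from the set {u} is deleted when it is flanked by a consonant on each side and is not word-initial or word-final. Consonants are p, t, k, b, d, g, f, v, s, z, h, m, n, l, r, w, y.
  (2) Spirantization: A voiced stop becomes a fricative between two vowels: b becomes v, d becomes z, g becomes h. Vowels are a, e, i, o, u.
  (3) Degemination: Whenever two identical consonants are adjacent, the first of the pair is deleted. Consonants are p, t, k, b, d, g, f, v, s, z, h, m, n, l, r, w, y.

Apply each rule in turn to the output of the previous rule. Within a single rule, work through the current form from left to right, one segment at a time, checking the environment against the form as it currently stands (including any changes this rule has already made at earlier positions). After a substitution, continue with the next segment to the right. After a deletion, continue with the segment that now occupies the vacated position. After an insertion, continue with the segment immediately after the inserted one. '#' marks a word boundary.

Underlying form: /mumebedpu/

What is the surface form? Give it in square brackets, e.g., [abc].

(1) Medial Vowel Deletion: [mumebedpu] → [mmebedpu]
(2) Spirantization: [mmebedpu] → [mmevedpu]
(3) Degemination: [mmevedpu] → [mevedpu]

[mevedpu]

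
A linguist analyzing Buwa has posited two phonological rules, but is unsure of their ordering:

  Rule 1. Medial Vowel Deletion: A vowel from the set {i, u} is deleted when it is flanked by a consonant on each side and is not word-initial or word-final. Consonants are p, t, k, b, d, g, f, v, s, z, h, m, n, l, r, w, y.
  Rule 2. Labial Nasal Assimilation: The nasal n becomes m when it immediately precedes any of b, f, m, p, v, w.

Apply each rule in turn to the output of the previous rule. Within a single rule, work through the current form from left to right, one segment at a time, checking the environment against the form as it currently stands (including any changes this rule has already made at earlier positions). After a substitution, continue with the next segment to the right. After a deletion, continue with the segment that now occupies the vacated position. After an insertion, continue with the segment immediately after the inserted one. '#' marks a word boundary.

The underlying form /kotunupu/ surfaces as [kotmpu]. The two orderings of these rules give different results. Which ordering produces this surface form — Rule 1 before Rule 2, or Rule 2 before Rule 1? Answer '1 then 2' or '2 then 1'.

1 then 2

Order 1 then 2:
  1 Medial Vowel Deletion: [kotunupu] → [kotnpu]
  2 Labial Nasal Assimilation: [kotnpu] → [kotmpu]
  result: [kotmpu]
Order 2 then 1:
  2 Labial Nasal Assimilation: no change — [kotunupu]
  1 Medial Vowel Deletion: [kotunupu] → [kotnpu]
  result: [kotnpu]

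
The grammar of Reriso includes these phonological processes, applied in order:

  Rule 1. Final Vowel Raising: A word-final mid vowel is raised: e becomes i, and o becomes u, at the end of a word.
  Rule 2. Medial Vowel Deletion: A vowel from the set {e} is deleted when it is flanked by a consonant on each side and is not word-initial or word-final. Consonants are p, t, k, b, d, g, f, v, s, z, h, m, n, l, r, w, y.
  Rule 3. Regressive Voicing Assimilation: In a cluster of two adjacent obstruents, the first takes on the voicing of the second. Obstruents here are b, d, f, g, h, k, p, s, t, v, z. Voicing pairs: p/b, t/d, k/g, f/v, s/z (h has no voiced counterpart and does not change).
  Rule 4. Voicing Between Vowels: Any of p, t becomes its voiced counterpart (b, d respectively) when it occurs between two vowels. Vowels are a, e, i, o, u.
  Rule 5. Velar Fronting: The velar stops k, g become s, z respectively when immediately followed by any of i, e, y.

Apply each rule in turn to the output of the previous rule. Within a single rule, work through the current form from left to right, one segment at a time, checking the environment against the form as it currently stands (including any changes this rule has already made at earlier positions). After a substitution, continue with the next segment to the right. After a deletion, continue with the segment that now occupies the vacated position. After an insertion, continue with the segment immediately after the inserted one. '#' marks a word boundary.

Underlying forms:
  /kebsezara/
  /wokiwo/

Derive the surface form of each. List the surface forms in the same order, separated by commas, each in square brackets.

[gpzzara], [wosiwu]

/kebsezara/:
  Rule 1 Final Vowel Raising: no change — [kebsezara]
  Rule 2 Medial Vowel Deletion: [kebsezara] → [kbszara]
  Rule 3 Regressive Voicing Assimilation: [kbszara] → [gpzzara]
  Rule 4 Voicing Between Vowels: no change — [gpzzara]
  Rule 5 Velar Fronting: no change — [gpzzara]
/wokiwo/:
  Rule 1 Final Vowel Raising: [wokiwo] → [wokiwu]
  Rule 2 Medial Vowel Deletion: no change — [wokiwu]
  Rule 3 Regressive Voicing Assimilation: no change — [wokiwu]
  Rule 4 Voicing Between Vowels: no change — [wokiwu]
  Rule 5 Velar Fronting: [wokiwu] → [wosiwu]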